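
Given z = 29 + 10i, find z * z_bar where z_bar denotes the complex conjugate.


Step 1: conj(z) = 29 - 10i
Step 2: z * conj(z) = 29^2 + 10^2
Step 3: = 841 + 100 = 941

941


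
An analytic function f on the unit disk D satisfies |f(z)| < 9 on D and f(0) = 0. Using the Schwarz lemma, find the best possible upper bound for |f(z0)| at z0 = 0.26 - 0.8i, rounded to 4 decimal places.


Step 1: g = f/9 maps D -> D with g(0) = 0, so by the Schwarz lemma |g(z)| <= |z|, i.e. |f(z)| <= 9|z|; this is sharp (f(z) = 9z).
Step 2: |z0|^2 = 0.26^2 + (-0.8)^2 = 0.7076
Step 3: |z0| = sqrt(0.7076) = 0.84119
Step 4: Best bound = 9 * |z0| = 9 * 0.84119 = 7.5707

7.5707


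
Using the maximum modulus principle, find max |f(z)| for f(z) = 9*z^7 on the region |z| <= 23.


Step 1: On |z| = 23, |f(z)| = 9 * |z|^7 = 9 * 23^7
Step 2: By maximum modulus principle, maximum is on boundary.
Step 3: Maximum = 9 * 3404825447 = 30643429023

30643429023


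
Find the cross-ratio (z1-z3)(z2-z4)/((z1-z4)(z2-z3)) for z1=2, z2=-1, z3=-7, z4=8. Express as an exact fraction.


Step 1: (z1-z3)(z2-z4) = 9 * (-9) = -81
Step 2: (z1-z4)(z2-z3) = (-6) * 6 = -36
Step 3: Cross-ratio = 81/36 = 9/4

9/4


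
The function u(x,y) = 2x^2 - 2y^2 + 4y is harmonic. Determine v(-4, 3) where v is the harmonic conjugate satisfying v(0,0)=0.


Step 1: v_x = -u_y = 4y - 4
Step 2: v_y = u_x = 4x + 0
Step 3: v = 4xy - 4x + C
Step 4: v(0,0) = 0 => C = 0
Step 5: v(-4, 3) = -32

-32


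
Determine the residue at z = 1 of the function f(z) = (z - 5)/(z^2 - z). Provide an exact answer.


Step 1: Q(z) = z^2 - z = (z - 1)(z)
Step 2: Q'(z) = 2z - 1
Step 3: Q'(1) = 1, P(1) = -4
Step 4: Res = P(1)/Q'(1) = -4/1 = -4

-4


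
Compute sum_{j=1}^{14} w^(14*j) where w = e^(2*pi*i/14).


Step 1: The sum sum_{j=1}^{n} w^(k*j) equals n if n | k, else 0.
Step 2: Here n = 14, k = 14
Step 3: Does n divide k? 14 | 14 -> True
Step 4: Sum = 14

14


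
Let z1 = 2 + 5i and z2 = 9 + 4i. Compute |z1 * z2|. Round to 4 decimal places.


Step 1: |z1| = sqrt(2^2 + 5^2) = sqrt(29)
Step 2: |z2| = sqrt(9^2 + 4^2) = sqrt(97)
Step 3: |z1*z2| = |z1|*|z2| = sqrt(29) * sqrt(97) = sqrt(29 * 97) = sqrt(2813)
Step 4: = 53.0377

53.0377


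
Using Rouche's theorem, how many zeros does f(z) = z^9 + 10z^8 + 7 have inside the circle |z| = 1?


Step 1: On |z| = 1 the three terms have sizes |z^9| = 1^9 = 1, |10z^8| = 10*1^8 = 10, |7| = 7
Step 2: The dominant term is g(z) = 10z^8; let h(z) = z^9 + 7 so f = g + h
Step 3: On |z| = 1: |g| = 10 and |h| <= 1 + 7 = 8
Step 4: Since 10 > 8, |h| < |g| on |z| = 1, so by Rouche f has the same number of zeros as g inside |z| < 1
Step 5: g(z) = 10z^8 has 8 zeros (at the origin, multiplicity 8) inside |z| < 1. Answer = 8

8


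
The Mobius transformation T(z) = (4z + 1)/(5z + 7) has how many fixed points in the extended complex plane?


Step 1: Fixed points satisfy T(z) = z
Step 2: 5z^2 + 3z - 1 = 0
Step 3: Discriminant = 3^2 - 4*5*(-1) = 29
Step 4: Number of fixed points = 2

2


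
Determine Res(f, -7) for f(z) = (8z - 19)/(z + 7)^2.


Step 1: Pole of order 2 at z = -7
Step 2: Res = lim d/dz [(z + 7)^2 * f(z)] as z -> -7
Step 3: (z + 7)^2 * f(z) = 8z - 19
Step 4: d/dz[8z - 19] = 8

8


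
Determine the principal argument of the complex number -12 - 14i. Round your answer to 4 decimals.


Step 1: z = -12 - 14i
Step 2: arg(z) = atan2(-14, -12)
Step 3: arg(z) = -2.2794

-2.2794


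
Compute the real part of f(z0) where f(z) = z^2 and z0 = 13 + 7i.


Step 1: z0 = 13 + 7i
Step 2: z0^2 = 13^2 - 7^2 + 182i
Step 3: real part = 169 - 49 = 120

120


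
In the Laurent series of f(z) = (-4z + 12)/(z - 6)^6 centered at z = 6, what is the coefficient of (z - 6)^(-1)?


Step 1: Write the numerator in powers of (z - 6): -4z + 12 = -4(z - 6) + (-4*6 + 12) = -4(z - 6) - 12
Step 2: Divide by (z - 6)^6: f(z) = -12(z - 6)^(-6) - 4(z - 6)^(-5)
Step 3: This finite sum is the Laurent series of f about z = 6.
Step 4: Only the powers -6 and -5 appear, so the coefficient of (z - 6)^(-1) = 0

0


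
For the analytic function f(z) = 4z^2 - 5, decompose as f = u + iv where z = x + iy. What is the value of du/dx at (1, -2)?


Step 1: f(z) = 4(x+iy)^2 - 5
Step 2: u = 4(x^2 - y^2) - 5
Step 3: u_x = 8x + 0
Step 4: At (1, -2): u_x = 8 + 0 = 8

8


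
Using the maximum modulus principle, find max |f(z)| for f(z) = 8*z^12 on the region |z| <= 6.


Step 1: On |z| = 6, |f(z)| = 8 * |z|^12 = 8 * 6^12
Step 2: By maximum modulus principle, maximum is on boundary.
Step 3: Maximum = 8 * 2176782336 = 17414258688

17414258688


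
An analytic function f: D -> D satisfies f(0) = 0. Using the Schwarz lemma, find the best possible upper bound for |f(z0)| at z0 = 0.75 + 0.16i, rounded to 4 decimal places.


Step 1: Schwarz lemma: if f: D -> D is analytic with f(0) = 0, then |f(z)| <= |z| for all z in D, and this is sharp (f(z) = z).
Step 2: |z0|^2 = 0.75^2 + 0.16^2 = 0.5881
Step 3: |z0| = sqrt(0.5881) = 0.766877
Step 4: Best bound = |z0| = 0.7669

0.7669


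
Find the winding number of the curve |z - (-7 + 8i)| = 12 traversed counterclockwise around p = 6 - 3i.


Step 1: Center c = (-7, 8), radius = 12
Step 2: |p - c|^2 = 13^2 + (-11)^2 = 290
Step 3: r^2 = 144
Step 4: |p-c| > r so winding number = 0

0


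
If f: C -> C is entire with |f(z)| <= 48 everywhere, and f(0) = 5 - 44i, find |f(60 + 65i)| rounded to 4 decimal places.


Step 1: By Liouville's theorem, a bounded entire function is constant.
Step 2: f(z) = f(0) = 5 - 44i for all z.
Step 3: |f(w)| = |5 - 44i| = sqrt(25 + 1936)
Step 4: = 44.2832

44.2832


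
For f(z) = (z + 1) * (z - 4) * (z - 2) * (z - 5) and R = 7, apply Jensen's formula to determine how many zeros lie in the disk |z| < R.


Jensen's formula: (1/2pi)*integral log|f(Re^it)|dt = log|f(0)| + sum_{|a_k|<R} log(R/|a_k|)
Step 1: f(0) = 1 * (-4) * (-2) * (-5) = -40
Step 2: log|f(0)| = log|-1| + log|4| + log|2| + log|5| = 3.6889
Step 3: Zeros inside |z| < 7: -1, 4, 2, 5
Step 4: Jensen sum = log(7/1) + log(7/4) + log(7/2) + log(7/5) = 4.0948
Step 5: n(R) = number of terms in the Jensen sum = count of zeros inside |z| < 7 = 4

4


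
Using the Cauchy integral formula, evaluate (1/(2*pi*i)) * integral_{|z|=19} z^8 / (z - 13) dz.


Step 1: f(z) = z^8, a = 13 is inside |z| = 19
Step 2: By Cauchy integral formula: (1/(2pi*i)) * integral = f(a)
Step 3: f(13) = 13^8 = 815730721

815730721


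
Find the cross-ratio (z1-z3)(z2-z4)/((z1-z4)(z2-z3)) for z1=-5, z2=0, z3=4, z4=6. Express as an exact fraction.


Step 1: (z1-z3)(z2-z4) = (-9) * (-6) = 54
Step 2: (z1-z4)(z2-z3) = (-11) * (-4) = 44
Step 3: Cross-ratio = 54/44 = 27/22

27/22


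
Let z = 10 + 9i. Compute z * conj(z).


Step 1: conj(z) = 10 - 9i
Step 2: z * conj(z) = 10^2 + 9^2
Step 3: = 100 + 81 = 181

181


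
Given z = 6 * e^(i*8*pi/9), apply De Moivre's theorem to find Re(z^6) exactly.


Step 1: By De Moivre's theorem, z^6 = 6^6 * e^(i*6*8*pi/9) = 46656 * (cos(16*pi/3) + i*sin(16*pi/3))
Step 2: |z|^6 = 6^6 = 46656
Step 3: Reduce the angle mod 2*pi: 16*pi/3 - 4*pi = 4*pi/3
Step 4: cos(4*pi/3) = -1/2
Step 5: Re(z^6) = 46656 * (-1/2) = -23328

-23328


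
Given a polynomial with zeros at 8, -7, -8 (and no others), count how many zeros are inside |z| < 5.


Step 1: Check each root:
  z = 8: |8| = 8 >= 5
  z = -7: |-7| = 7 >= 5
  z = -8: |-8| = 8 >= 5
Step 2: Count = 0

0


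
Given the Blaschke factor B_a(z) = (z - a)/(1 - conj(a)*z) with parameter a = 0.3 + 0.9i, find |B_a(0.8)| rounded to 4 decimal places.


Step 1: Numerator z0 - a = 0.8 - (0.3 + 0.9i) = 0.5 - 0.9i
Step 2: Denominator 1 - conj(a)*z0 = 1 - (0.3 - 0.9i)*0.8 = 0.76 + 0.72i
Step 3: |z0 - a|^2 = 0.5^2 + (-0.9)^2 = 1.06; |1 - conj(a)*z0|^2 = 0.76^2 + 0.72^2 = 1.096
Step 4: |B_a(0.8)| = sqrt(1.06 / 1.096) = sqrt(0.967153)
Step 5: = 0.9834

0.9834


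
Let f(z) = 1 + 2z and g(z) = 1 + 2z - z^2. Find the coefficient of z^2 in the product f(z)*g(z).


Step 1: z^2 term in f*g comes from: (1)*(-z^2) + (2z)*(2z) + (0)*(1)
Step 2: = -1 + 4 + 0
Step 3: = 3

3


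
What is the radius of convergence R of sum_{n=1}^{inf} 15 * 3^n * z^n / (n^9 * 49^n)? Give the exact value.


Step 1: General term a_n = 15 * 3^n / (n^9 * 49^n)
Step 2: By the root test, |a_n|^(1/n) = 15^(1/n) * 3 / (n^(9/n) * 49) -> 3/49 as n -> infinity (since 15^(1/n) -> 1 and n^(9/n) -> 1)
Step 3: R = 1/lim|a_n|^(1/n) = 49/3

49/3


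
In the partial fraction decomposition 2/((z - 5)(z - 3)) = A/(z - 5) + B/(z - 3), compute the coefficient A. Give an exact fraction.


Step 1: Multiply both sides by (z - 5) and set z = 5
Step 2: A = 2 / (5 - 3)
Step 3: A = 2 / 2
Step 4: A = 1

1


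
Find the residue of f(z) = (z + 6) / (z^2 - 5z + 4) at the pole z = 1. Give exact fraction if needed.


Step 1: Q(z) = z^2 - 5z + 4 = (z - 1)(z - 4)
Step 2: Q'(z) = 2z - 5
Step 3: Q'(1) = -3, P(1) = 7
Step 4: Res = P(1)/Q'(1) = 7/(-3) = -7/3

-7/3


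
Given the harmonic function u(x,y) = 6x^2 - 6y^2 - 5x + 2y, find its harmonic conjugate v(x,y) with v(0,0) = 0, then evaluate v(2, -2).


Step 1: v_x = -u_y = 12y - 2
Step 2: v_y = u_x = 12x - 5
Step 3: v = 12xy - 2x - 5y + C
Step 4: v(0,0) = 0 => C = 0
Step 5: v(2, -2) = -42

-42


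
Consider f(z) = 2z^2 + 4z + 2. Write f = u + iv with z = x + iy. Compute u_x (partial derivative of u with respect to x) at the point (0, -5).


Step 1: f(z) = 2(x+iy)^2 + 4(x+iy) + 2
Step 2: u = 2(x^2 - y^2) + 4x + 2
Step 3: u_x = 4x + 4
Step 4: At (0, -5): u_x = 0 + 4 = 4

4


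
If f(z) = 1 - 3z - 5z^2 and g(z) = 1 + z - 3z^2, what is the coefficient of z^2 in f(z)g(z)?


Step 1: z^2 term in f*g comes from: (1)*(-3z^2) + (-3z)*(z) + (-5z^2)*(1)
Step 2: = -3 - 3 - 5
Step 3: = -11

-11


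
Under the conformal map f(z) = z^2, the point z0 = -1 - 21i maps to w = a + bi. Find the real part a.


Step 1: z0 = -1 - 21i
Step 2: z0^2 = (-1)^2 - (-21)^2 + 42i
Step 3: real part = 1 - 441 = -440

-440


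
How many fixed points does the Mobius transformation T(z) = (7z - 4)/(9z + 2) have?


Step 1: Fixed points satisfy T(z) = z
Step 2: 9z^2 - 5z + 4 = 0
Step 3: Discriminant = (-5)^2 - 4*9*4 = -119
Step 4: Number of fixed points = 2

2


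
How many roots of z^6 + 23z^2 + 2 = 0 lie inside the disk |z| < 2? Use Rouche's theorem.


Step 1: On |z| = 2 the three terms have sizes |z^6| = 2^6 = 64, |23z^2| = 23*2^2 = 92, |2| = 2
Step 2: The dominant term is g(z) = 23z^2; let h(z) = z^6 + 2 so f = g + h
Step 3: On |z| = 2: |g| = 92 and |h| <= 64 + 2 = 66
Step 4: Since 92 > 66, |h| < |g| on |z| = 2, so by Rouche f has the same number of zeros as g inside |z| < 2
Step 5: g(z) = 23z^2 has 2 zeros (at the origin, multiplicity 2) inside |z| < 2. Answer = 2

2


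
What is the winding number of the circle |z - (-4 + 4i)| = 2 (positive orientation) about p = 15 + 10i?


Step 1: Center c = (-4, 4), radius = 2
Step 2: |p - c|^2 = 19^2 + 6^2 = 397
Step 3: r^2 = 4
Step 4: |p-c| > r so winding number = 0

0


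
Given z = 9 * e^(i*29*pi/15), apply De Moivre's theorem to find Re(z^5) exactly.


Step 1: By De Moivre's theorem, z^5 = 9^5 * e^(i*5*29*pi/15) = 59049 * (cos(29*pi/3) + i*sin(29*pi/3))
Step 2: |z|^5 = 9^5 = 59049
Step 3: Reduce the angle mod 2*pi: 29*pi/3 - 8*pi = 5*pi/3
Step 4: cos(5*pi/3) = 1/2
Step 5: Re(z^5) = 59049 * 1/2 = 59049/2

59049/2


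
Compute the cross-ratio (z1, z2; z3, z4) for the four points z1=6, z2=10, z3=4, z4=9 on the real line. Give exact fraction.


Step 1: (z1-z3)(z2-z4) = 2 * 1 = 2
Step 2: (z1-z4)(z2-z3) = (-3) * 6 = -18
Step 3: Cross-ratio = -2/18 = -1/9

-1/9


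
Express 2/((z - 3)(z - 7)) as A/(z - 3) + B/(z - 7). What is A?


Step 1: Multiply both sides by (z - 3) and set z = 3
Step 2: A = 2 / (3 - 7)
Step 3: A = 2 / (-4)
Step 4: A = -1/2

-1/2


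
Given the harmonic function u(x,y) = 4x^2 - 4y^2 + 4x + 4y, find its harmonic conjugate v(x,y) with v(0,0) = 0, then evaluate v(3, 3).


Step 1: v_x = -u_y = 8y - 4
Step 2: v_y = u_x = 8x + 4
Step 3: v = 8xy - 4x + 4y + C
Step 4: v(0,0) = 0 => C = 0
Step 5: v(3, 3) = 72

72


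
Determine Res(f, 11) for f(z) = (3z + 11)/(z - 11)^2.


Step 1: Pole of order 2 at z = 11
Step 2: Res = lim d/dz [(z - 11)^2 * f(z)] as z -> 11
Step 3: (z - 11)^2 * f(z) = 3z + 11
Step 4: d/dz[3z + 11] = 3

3


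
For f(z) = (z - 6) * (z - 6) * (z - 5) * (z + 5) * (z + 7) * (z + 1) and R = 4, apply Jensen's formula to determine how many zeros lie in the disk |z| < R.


Jensen's formula: (1/2pi)*integral log|f(Re^it)|dt = log|f(0)| + sum_{|a_k|<R} log(R/|a_k|)
Step 1: f(0) = (-6) * (-6) * (-5) * 5 * 7 * 1 = -6300
Step 2: log|f(0)| = log|6| + log|6| + log|5| + log|-5| + log|-7| + log|-1| = 8.7483
Step 3: Zeros inside |z| < 4: -1
Step 4: Jensen sum = log(4/1) = 1.3863
Step 5: n(R) = number of terms in the Jensen sum = count of zeros inside |z| < 4 = 1

1


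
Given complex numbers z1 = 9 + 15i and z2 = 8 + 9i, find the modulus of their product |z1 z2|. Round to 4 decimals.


Step 1: |z1| = sqrt(9^2 + 15^2) = sqrt(306)
Step 2: |z2| = sqrt(8^2 + 9^2) = sqrt(145)
Step 3: |z1*z2| = |z1|*|z2| = sqrt(306) * sqrt(145) = sqrt(306 * 145) = sqrt(44370)
Step 4: = 210.6419

210.6419


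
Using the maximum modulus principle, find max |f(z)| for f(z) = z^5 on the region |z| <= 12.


Step 1: On |z| = 12, |f(z)| = |z|^5 = 12^5
Step 2: By maximum modulus principle, maximum is on boundary.
Step 3: Maximum = 248832 = 248832

248832


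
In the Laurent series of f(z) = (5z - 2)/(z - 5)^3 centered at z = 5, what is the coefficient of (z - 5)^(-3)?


Step 1: Write the numerator in powers of (z - 5): 5z - 2 = 5(z - 5) + (5*5 - 2) = 5(z - 5) + 23
Step 2: Divide by (z - 5)^3: f(z) = 23(z - 5)^(-3) + 5(z - 5)^(-2)
Step 3: This finite sum is the Laurent series of f about z = 5.
Step 4: Coefficient of (z - 5)^(-3) = 5*5 - 2 = 23

23


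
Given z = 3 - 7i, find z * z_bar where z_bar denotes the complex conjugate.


Step 1: conj(z) = 3 + 7i
Step 2: z * conj(z) = 3^2 + (-7)^2
Step 3: = 9 + 49 = 58

58


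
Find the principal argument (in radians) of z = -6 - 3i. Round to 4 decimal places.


Step 1: z = -6 - 3i
Step 2: arg(z) = atan2(-3, -6)
Step 3: arg(z) = -2.6779

-2.6779


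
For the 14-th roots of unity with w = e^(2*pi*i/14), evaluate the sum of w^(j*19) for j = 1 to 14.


Step 1: The sum sum_{j=1}^{n} w^(k*j) equals n if n | k, else 0.
Step 2: Here n = 14, k = 19
Step 3: Does n divide k? 14 | 19 -> False
Step 4: Sum = 0

0


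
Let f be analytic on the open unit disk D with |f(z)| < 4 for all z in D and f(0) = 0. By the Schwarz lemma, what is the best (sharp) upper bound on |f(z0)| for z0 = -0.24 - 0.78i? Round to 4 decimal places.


Step 1: g = f/4 maps D -> D with g(0) = 0, so by the Schwarz lemma |g(z)| <= |z|, i.e. |f(z)| <= 4|z|; this is sharp (f(z) = 4z).
Step 2: |z0|^2 = (-0.24)^2 + (-0.78)^2 = 0.666
Step 3: |z0| = sqrt(0.666) = 0.816088
Step 4: Best bound = 4 * |z0| = 4 * 0.816088 = 3.2644

3.2644


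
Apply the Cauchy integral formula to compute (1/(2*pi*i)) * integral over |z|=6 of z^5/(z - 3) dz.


Step 1: f(z) = z^5, a = 3 is inside |z| = 6
Step 2: By Cauchy integral formula: (1/(2pi*i)) * integral = f(a)
Step 3: f(3) = 3^5 = 243

243


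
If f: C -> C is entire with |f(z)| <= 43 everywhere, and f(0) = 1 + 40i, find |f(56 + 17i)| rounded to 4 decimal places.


Step 1: By Liouville's theorem, a bounded entire function is constant.
Step 2: f(z) = f(0) = 1 + 40i for all z.
Step 3: |f(w)| = |1 + 40i| = sqrt(1 + 1600)
Step 4: = 40.0125

40.0125


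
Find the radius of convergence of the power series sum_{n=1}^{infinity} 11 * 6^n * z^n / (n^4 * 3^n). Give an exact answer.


Step 1: General term a_n = 11 * 6^n / (n^4 * 3^n)
Step 2: By the root test, |a_n|^(1/n) = 11^(1/n) * 6 / (n^(4/n) * 3) -> 6/3 as n -> infinity (since 11^(1/n) -> 1 and n^(4/n) -> 1)
Step 3: R = 1/lim|a_n|^(1/n) = 3/6 = 1/2

1/2


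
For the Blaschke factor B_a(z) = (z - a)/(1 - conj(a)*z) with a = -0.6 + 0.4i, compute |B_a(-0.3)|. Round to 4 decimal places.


Step 1: Numerator z0 - a = -0.3 - (-0.6 + 0.4i) = 0.3 - 0.4i
Step 2: Denominator 1 - conj(a)*z0 = 1 - (-0.6 - 0.4i)*(-0.3) = 0.82 - 0.12i
Step 3: |z0 - a|^2 = 0.3^2 + (-0.4)^2 = 0.25; |1 - conj(a)*z0|^2 = 0.82^2 + (-0.12)^2 = 0.6868
Step 4: |B_a(-0.3)| = sqrt(0.25 / 0.6868) = sqrt(0.364007)
Step 5: = 0.6033

0.6033


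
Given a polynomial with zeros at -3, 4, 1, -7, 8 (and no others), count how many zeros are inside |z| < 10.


Step 1: Check each root:
  z = -3: |-3| = 3 < 10
  z = 4: |4| = 4 < 10
  z = 1: |1| = 1 < 10
  z = -7: |-7| = 7 < 10
  z = 8: |8| = 8 < 10
Step 2: Count = 5

5


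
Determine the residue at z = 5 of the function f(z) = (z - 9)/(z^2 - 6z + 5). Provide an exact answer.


Step 1: Q(z) = z^2 - 6z + 5 = (z - 5)(z - 1)
Step 2: Q'(z) = 2z - 6
Step 3: Q'(5) = 4, P(5) = -4
Step 4: Res = P(5)/Q'(5) = -4/4 = -1

-1


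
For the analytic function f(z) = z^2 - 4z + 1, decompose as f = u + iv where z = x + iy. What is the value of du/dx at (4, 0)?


Step 1: f(z) = (x+iy)^2 - 4(x+iy) + 1
Step 2: u = (x^2 - y^2) - 4x + 1
Step 3: u_x = 2x - 4
Step 4: At (4, 0): u_x = 8 - 4 = 4

4


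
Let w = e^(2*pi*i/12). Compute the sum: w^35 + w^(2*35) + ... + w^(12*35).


Step 1: The sum sum_{j=1}^{n} w^(k*j) equals n if n | k, else 0.
Step 2: Here n = 12, k = 35
Step 3: Does n divide k? 12 | 35 -> False
Step 4: Sum = 0

0


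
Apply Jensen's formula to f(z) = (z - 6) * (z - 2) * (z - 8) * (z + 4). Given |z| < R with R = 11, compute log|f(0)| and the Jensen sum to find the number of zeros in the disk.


Jensen's formula: (1/2pi)*integral log|f(Re^it)|dt = log|f(0)| + sum_{|a_k|<R} log(R/|a_k|)
Step 1: f(0) = (-6) * (-2) * (-8) * 4 = -384
Step 2: log|f(0)| = log|6| + log|2| + log|8| + log|-4| = 5.9506
Step 3: Zeros inside |z| < 11: 6, 2, 8, -4
Step 4: Jensen sum = log(11/6) + log(11/2) + log(11/8) + log(11/4) = 3.6409
Step 5: n(R) = number of terms in the Jensen sum = count of zeros inside |z| < 11 = 4

4


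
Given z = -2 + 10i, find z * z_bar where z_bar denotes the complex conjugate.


Step 1: conj(z) = -2 - 10i
Step 2: z * conj(z) = (-2)^2 + 10^2
Step 3: = 4 + 100 = 104

104


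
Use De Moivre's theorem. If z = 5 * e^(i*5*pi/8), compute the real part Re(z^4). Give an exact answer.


Step 1: By De Moivre's theorem, z^4 = 5^4 * e^(i*4*5*pi/8) = 625 * (cos(5*pi/2) + i*sin(5*pi/2))
Step 2: |z|^4 = 5^4 = 625
Step 3: Reduce the angle mod 2*pi: 5*pi/2 - 2*pi = pi/2
Step 4: cos(pi/2) = 0
Step 5: Re(z^4) = 625 * 0 = 0

0


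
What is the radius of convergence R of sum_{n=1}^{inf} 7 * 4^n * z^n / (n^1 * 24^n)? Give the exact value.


Step 1: General term a_n = 7 * 4^n / (n^1 * 24^n)
Step 2: By the root test, |a_n|^(1/n) = 7^(1/n) * 4 / (n^(1/n) * 24) -> 4/24 as n -> infinity (since 7^(1/n) -> 1 and n^(1/n) -> 1)
Step 3: R = 1/lim|a_n|^(1/n) = 24/4 = 6

6


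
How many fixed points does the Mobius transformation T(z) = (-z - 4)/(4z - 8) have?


Step 1: Fixed points satisfy T(z) = z
Step 2: 4z^2 - 7z + 4 = 0
Step 3: Discriminant = (-7)^2 - 4*4*4 = -15
Step 4: Number of fixed points = 2

2


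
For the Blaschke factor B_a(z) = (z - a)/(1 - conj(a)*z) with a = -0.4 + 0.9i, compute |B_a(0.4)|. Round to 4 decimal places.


Step 1: Numerator z0 - a = 0.4 - (-0.4 + 0.9i) = 0.8 - 0.9i
Step 2: Denominator 1 - conj(a)*z0 = 1 - (-0.4 - 0.9i)*0.4 = 1.16 + 0.36i
Step 3: |z0 - a|^2 = 0.8^2 + (-0.9)^2 = 1.45; |1 - conj(a)*z0|^2 = 1.16^2 + 0.36^2 = 1.4752
Step 4: |B_a(0.4)| = sqrt(1.45 / 1.4752) = sqrt(0.982918)
Step 5: = 0.9914

0.9914


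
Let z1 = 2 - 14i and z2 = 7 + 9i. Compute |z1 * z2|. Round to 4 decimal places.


Step 1: |z1| = sqrt(2^2 + (-14)^2) = sqrt(200)
Step 2: |z2| = sqrt(7^2 + 9^2) = sqrt(130)
Step 3: |z1*z2| = |z1|*|z2| = sqrt(200) * sqrt(130) = sqrt(200 * 130) = sqrt(26000)
Step 4: = 161.2452

161.2452


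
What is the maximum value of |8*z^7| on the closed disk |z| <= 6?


Step 1: On |z| = 6, |f(z)| = 8 * |z|^7 = 8 * 6^7
Step 2: By maximum modulus principle, maximum is on boundary.
Step 3: Maximum = 8 * 279936 = 2239488

2239488


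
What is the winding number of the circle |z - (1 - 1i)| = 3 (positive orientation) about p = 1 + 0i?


Step 1: Center c = (1, -1), radius = 3
Step 2: |p - c|^2 = 0^2 + 1^2 = 1
Step 3: r^2 = 9
Step 4: |p-c| < r so winding number = 1

1


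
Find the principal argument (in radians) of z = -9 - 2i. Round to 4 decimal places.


Step 1: z = -9 - 2i
Step 2: arg(z) = atan2(-2, -9)
Step 3: arg(z) = -2.9229

-2.9229


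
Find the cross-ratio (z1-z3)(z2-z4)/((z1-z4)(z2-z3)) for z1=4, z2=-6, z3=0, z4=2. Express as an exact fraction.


Step 1: (z1-z3)(z2-z4) = 4 * (-8) = -32
Step 2: (z1-z4)(z2-z3) = 2 * (-6) = -12
Step 3: Cross-ratio = 32/12 = 8/3

8/3


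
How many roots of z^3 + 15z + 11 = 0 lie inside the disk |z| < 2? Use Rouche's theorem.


Step 1: On |z| = 2 the three terms have sizes |z^3| = 2^3 = 8, |15z| = 15*2 = 30, |11| = 11
Step 2: The dominant term is g(z) = 15z; let h(z) = z^3 + 11 so f = g + h
Step 3: On |z| = 2: |g| = 30 and |h| <= 8 + 11 = 19
Step 4: Since 30 > 19, |h| < |g| on |z| = 2, so by Rouche f has the same number of zeros as g inside |z| < 2
Step 5: g(z) = 15z has 1 zero (at the origin, multiplicity 1) inside |z| < 2. Answer = 1

1


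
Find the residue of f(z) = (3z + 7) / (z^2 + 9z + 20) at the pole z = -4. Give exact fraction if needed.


Step 1: Q(z) = z^2 + 9z + 20 = (z + 4)(z + 5)
Step 2: Q'(z) = 2z + 9
Step 3: Q'(-4) = 1, P(-4) = -5
Step 4: Res = P(-4)/Q'(-4) = -5/1 = -5

-5


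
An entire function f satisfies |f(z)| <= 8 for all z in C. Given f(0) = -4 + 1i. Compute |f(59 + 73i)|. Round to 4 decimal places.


Step 1: By Liouville's theorem, a bounded entire function is constant.
Step 2: f(z) = f(0) = -4 + 1i for all z.
Step 3: |f(w)| = |-4 + 1i| = sqrt(16 + 1)
Step 4: = 4.1231

4.1231


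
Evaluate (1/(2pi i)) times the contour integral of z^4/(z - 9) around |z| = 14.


Step 1: f(z) = z^4, a = 9 is inside |z| = 14
Step 2: By Cauchy integral formula: (1/(2pi*i)) * integral = f(a)
Step 3: f(9) = 9^4 = 6561

6561


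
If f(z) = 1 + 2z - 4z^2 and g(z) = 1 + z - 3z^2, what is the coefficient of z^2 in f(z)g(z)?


Step 1: z^2 term in f*g comes from: (1)*(-3z^2) + (2z)*(z) + (-4z^2)*(1)
Step 2: = -3 + 2 - 4
Step 3: = -5

-5


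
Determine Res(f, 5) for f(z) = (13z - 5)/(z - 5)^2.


Step 1: Pole of order 2 at z = 5
Step 2: Res = lim d/dz [(z - 5)^2 * f(z)] as z -> 5
Step 3: (z - 5)^2 * f(z) = 13z - 5
Step 4: d/dz[13z - 5] = 13

13


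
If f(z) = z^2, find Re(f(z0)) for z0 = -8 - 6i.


Step 1: z0 = -8 - 6i
Step 2: z0^2 = (-8)^2 - (-6)^2 + 96i
Step 3: real part = 64 - 36 = 28

28


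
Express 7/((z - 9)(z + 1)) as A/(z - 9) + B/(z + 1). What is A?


Step 1: Multiply both sides by (z - 9) and set z = 9
Step 2: A = 7 / (9 + 1)
Step 3: A = 7 / 10
Step 4: A = 7/10

7/10


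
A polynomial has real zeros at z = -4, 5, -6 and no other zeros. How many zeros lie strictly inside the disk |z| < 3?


Step 1: Check each root:
  z = -4: |-4| = 4 >= 3
  z = 5: |5| = 5 >= 3
  z = -6: |-6| = 6 >= 3
Step 2: Count = 0

0


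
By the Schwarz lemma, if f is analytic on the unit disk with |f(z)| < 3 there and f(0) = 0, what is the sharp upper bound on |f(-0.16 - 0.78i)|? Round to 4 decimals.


Step 1: g = f/3 maps D -> D with g(0) = 0, so by the Schwarz lemma |g(z)| <= |z|, i.e. |f(z)| <= 3|z|; this is sharp (f(z) = 3z).
Step 2: |z0|^2 = (-0.16)^2 + (-0.78)^2 = 0.634
Step 3: |z0| = sqrt(0.634) = 0.796241
Step 4: Best bound = 3 * |z0| = 3 * 0.796241 = 2.3887

2.3887


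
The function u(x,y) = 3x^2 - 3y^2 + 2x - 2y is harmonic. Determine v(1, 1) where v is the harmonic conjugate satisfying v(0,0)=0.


Step 1: v_x = -u_y = 6y + 2
Step 2: v_y = u_x = 6x + 2
Step 3: v = 6xy + 2x + 2y + C
Step 4: v(0,0) = 0 => C = 0
Step 5: v(1, 1) = 10

10


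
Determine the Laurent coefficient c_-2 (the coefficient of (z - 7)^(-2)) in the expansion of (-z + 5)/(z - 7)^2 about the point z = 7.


Step 1: Write the numerator in powers of (z - 7): -z + 5 = -(z - 7) + (-1*7 + 5) = -(z - 7) - 2
Step 2: Divide by (z - 7)^2: f(z) = -2(z - 7)^(-2) - (z - 7)^(-1)
Step 3: This finite sum is the Laurent series of f about z = 7.
Step 4: Coefficient of (z - 7)^(-2) = -1*7 + 5 = -2

-2


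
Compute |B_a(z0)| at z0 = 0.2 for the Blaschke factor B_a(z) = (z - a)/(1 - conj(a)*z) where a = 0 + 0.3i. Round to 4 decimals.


Step 1: Numerator z0 - a = 0.2 - (0 + 0.3i) = 0.2 - 0.3i
Step 2: Denominator 1 - conj(a)*z0 = 1 - (0 - 0.3i)*0.2 = 1 + 0.06i
Step 3: |z0 - a|^2 = 0.2^2 + (-0.3)^2 = 0.13; |1 - conj(a)*z0|^2 = 1^2 + 0.06^2 = 1.0036
Step 4: |B_a(0.2)| = sqrt(0.13 / 1.0036) = sqrt(0.129534)
Step 5: = 0.3599

0.3599


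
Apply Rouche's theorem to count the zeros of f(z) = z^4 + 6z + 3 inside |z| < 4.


Step 1: On |z| = 4 the three terms have sizes |z^4| = 4^4 = 256, |6z| = 6*4 = 24, |3| = 3
Step 2: The dominant term is g(z) = z^4; let h(z) = 6z + 3 so f = g + h
Step 3: On |z| = 4: |g| = 256 and |h| <= 24 + 3 = 27
Step 4: Since 256 > 27, |h| < |g| on |z| = 4, so by Rouche f has the same number of zeros as g inside |z| < 4
Step 5: g(z) = z^4 has 4 zeros (all at the origin) inside |z| < 4. Answer = 4

4


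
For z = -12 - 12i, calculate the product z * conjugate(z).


Step 1: conj(z) = -12 + 12i
Step 2: z * conj(z) = (-12)^2 + (-12)^2
Step 3: = 144 + 144 = 288

288


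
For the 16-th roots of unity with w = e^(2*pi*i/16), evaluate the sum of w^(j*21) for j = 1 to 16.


Step 1: The sum sum_{j=1}^{n} w^(k*j) equals n if n | k, else 0.
Step 2: Here n = 16, k = 21
Step 3: Does n divide k? 16 | 21 -> False
Step 4: Sum = 0

0


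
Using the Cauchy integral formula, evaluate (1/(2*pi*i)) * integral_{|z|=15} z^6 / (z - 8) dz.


Step 1: f(z) = z^6, a = 8 is inside |z| = 15
Step 2: By Cauchy integral formula: (1/(2pi*i)) * integral = f(a)
Step 3: f(8) = 8^6 = 262144

262144


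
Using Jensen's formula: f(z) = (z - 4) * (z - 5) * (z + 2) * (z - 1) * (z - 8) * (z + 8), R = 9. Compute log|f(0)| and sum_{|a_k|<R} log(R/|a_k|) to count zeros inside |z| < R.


Jensen's formula: (1/2pi)*integral log|f(Re^it)|dt = log|f(0)| + sum_{|a_k|<R} log(R/|a_k|)
Step 1: f(0) = (-4) * (-5) * 2 * (-1) * (-8) * 8 = 2560
Step 2: log|f(0)| = log|4| + log|5| + log|-2| + log|1| + log|8| + log|-8| = 7.8478
Step 3: Zeros inside |z| < 9: 4, 5, -2, 1, 8, -8
Step 4: Jensen sum = log(9/4) + log(9/5) + log(9/2) + log(9/1) + log(9/8) + log(9/8) = 5.3356
Step 5: n(R) = number of terms in the Jensen sum = count of zeros inside |z| < 9 = 6

6


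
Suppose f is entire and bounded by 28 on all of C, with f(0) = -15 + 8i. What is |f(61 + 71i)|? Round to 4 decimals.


Step 1: By Liouville's theorem, a bounded entire function is constant.
Step 2: f(z) = f(0) = -15 + 8i for all z.
Step 3: |f(w)| = |-15 + 8i| = sqrt(225 + 64)
Step 4: = 17.0

17.0


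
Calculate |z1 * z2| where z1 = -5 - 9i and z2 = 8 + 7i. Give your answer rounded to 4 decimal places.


Step 1: |z1| = sqrt((-5)^2 + (-9)^2) = sqrt(106)
Step 2: |z2| = sqrt(8^2 + 7^2) = sqrt(113)
Step 3: |z1*z2| = |z1|*|z2| = sqrt(106) * sqrt(113) = sqrt(106 * 113) = sqrt(11978)
Step 4: = 109.444

109.444


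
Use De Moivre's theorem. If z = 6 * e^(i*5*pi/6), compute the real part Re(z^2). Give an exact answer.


Step 1: By De Moivre's theorem, z^2 = 6^2 * e^(i*2*5*pi/6) = 36 * (cos(5*pi/3) + i*sin(5*pi/3))
Step 2: |z|^2 = 6^2 = 36
Step 3: The angle 5*pi/3 already lies in [0, 2*pi)
Step 4: cos(5*pi/3) = 1/2
Step 5: Re(z^2) = 36 * 1/2 = 18

18


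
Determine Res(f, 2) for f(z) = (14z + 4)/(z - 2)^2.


Step 1: Pole of order 2 at z = 2
Step 2: Res = lim d/dz [(z - 2)^2 * f(z)] as z -> 2
Step 3: (z - 2)^2 * f(z) = 14z + 4
Step 4: d/dz[14z + 4] = 14

14


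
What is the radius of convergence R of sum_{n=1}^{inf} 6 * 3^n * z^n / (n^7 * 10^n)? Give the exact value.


Step 1: General term a_n = 6 * 3^n / (n^7 * 10^n)
Step 2: By the root test, |a_n|^(1/n) = 6^(1/n) * 3 / (n^(7/n) * 10) -> 3/10 as n -> infinity (since 6^(1/n) -> 1 and n^(7/n) -> 1)
Step 3: R = 1/lim|a_n|^(1/n) = 10/3

10/3


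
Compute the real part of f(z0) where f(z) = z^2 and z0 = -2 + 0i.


Step 1: z0 = -2 + 0i
Step 2: z0^2 = (-2)^2 - 0^2 + 0i
Step 3: real part = 4 - 0 = 4

4


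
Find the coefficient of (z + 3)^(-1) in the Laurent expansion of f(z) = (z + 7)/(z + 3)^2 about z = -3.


Step 1: Write the numerator in powers of (z + 3): z + 7 = (z + 3) + (1*(-3) + 7) = (z + 3) + 4
Step 2: Divide by (z + 3)^2: f(z) = 4(z + 3)^(-2) + (z + 3)^(-1)
Step 3: This finite sum is the Laurent series of f about z = -3.
Step 4: Coefficient of (z + 3)^(-1) = coefficient of (z + 3) in the re-centred numerator = 1

1


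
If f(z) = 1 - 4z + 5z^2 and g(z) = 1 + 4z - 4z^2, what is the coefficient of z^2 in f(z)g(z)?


Step 1: z^2 term in f*g comes from: (1)*(-4z^2) + (-4z)*(4z) + (5z^2)*(1)
Step 2: = -4 - 16 + 5
Step 3: = -15

-15


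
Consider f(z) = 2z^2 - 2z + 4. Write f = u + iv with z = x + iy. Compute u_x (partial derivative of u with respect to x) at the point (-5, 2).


Step 1: f(z) = 2(x+iy)^2 - 2(x+iy) + 4
Step 2: u = 2(x^2 - y^2) - 2x + 4
Step 3: u_x = 4x - 2
Step 4: At (-5, 2): u_x = -20 - 2 = -22

-22


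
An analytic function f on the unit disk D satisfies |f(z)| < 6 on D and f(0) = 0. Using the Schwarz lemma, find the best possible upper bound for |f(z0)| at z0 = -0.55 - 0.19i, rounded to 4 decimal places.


Step 1: g = f/6 maps D -> D with g(0) = 0, so by the Schwarz lemma |g(z)| <= |z|, i.e. |f(z)| <= 6|z|; this is sharp (f(z) = 6z).
Step 2: |z0|^2 = (-0.55)^2 + (-0.19)^2 = 0.3386
Step 3: |z0| = sqrt(0.3386) = 0.581893
Step 4: Best bound = 6 * |z0| = 6 * 0.581893 = 3.4914

3.4914


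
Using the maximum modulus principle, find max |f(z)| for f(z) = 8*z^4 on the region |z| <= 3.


Step 1: On |z| = 3, |f(z)| = 8 * |z|^4 = 8 * 3^4
Step 2: By maximum modulus principle, maximum is on boundary.
Step 3: Maximum = 8 * 81 = 648

648


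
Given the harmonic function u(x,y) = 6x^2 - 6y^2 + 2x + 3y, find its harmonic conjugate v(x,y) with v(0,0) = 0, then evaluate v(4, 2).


Step 1: v_x = -u_y = 12y - 3
Step 2: v_y = u_x = 12x + 2
Step 3: v = 12xy - 3x + 2y + C
Step 4: v(0,0) = 0 => C = 0
Step 5: v(4, 2) = 88

88


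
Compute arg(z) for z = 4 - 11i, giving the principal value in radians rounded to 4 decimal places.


Step 1: z = 4 - 11i
Step 2: arg(z) = atan2(-11, 4)
Step 3: arg(z) = -1.222

-1.222


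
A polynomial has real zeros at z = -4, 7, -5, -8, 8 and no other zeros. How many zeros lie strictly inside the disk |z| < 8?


Step 1: Check each root:
  z = -4: |-4| = 4 < 8
  z = 7: |7| = 7 < 8
  z = -5: |-5| = 5 < 8
  z = -8: |-8| = 8 >= 8
  z = 8: |8| = 8 >= 8
Step 2: Count = 3

3


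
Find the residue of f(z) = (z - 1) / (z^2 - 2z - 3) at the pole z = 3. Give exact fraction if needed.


Step 1: Q(z) = z^2 - 2z - 3 = (z - 3)(z + 1)
Step 2: Q'(z) = 2z - 2
Step 3: Q'(3) = 4, P(3) = 2
Step 4: Res = P(3)/Q'(3) = 2/4 = 1/2

1/2


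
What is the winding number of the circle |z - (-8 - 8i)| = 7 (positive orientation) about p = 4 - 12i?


Step 1: Center c = (-8, -8), radius = 7
Step 2: |p - c|^2 = 12^2 + (-4)^2 = 160
Step 3: r^2 = 49
Step 4: |p-c| > r so winding number = 0

0


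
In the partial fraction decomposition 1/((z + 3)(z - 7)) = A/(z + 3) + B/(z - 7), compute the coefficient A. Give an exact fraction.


Step 1: Multiply both sides by (z + 3) and set z = -3
Step 2: A = 1 / (-3 - 7)
Step 3: A = 1 / (-10)
Step 4: A = -1/10

-1/10


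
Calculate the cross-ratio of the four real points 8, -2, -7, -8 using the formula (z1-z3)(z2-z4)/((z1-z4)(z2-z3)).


Step 1: (z1-z3)(z2-z4) = 15 * 6 = 90
Step 2: (z1-z4)(z2-z3) = 16 * 5 = 80
Step 3: Cross-ratio = 90/80 = 9/8

9/8


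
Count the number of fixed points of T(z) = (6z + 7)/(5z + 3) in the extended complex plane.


Step 1: Fixed points satisfy T(z) = z
Step 2: 5z^2 - 3z - 7 = 0
Step 3: Discriminant = (-3)^2 - 4*5*(-7) = 149
Step 4: Number of fixed points = 2

2


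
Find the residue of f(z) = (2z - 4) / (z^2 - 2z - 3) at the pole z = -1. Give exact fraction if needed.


Step 1: Q(z) = z^2 - 2z - 3 = (z + 1)(z - 3)
Step 2: Q'(z) = 2z - 2
Step 3: Q'(-1) = -4, P(-1) = -6
Step 4: Res = P(-1)/Q'(-1) = -6/(-4) = 3/2

3/2


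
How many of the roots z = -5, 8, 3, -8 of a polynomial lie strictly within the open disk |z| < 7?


Step 1: Check each root:
  z = -5: |-5| = 5 < 7
  z = 8: |8| = 8 >= 7
  z = 3: |3| = 3 < 7
  z = -8: |-8| = 8 >= 7
Step 2: Count = 2

2


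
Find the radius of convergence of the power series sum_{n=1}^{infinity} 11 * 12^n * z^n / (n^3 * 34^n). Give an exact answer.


Step 1: General term a_n = 11 * 12^n / (n^3 * 34^n)
Step 2: By the root test, |a_n|^(1/n) = 11^(1/n) * 12 / (n^(3/n) * 34) -> 12/34 as n -> infinity (since 11^(1/n) -> 1 and n^(3/n) -> 1)
Step 3: R = 1/lim|a_n|^(1/n) = 34/12 = 17/6

17/6


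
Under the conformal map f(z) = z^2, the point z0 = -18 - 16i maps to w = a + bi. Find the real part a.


Step 1: z0 = -18 - 16i
Step 2: z0^2 = (-18)^2 - (-16)^2 + 576i
Step 3: real part = 324 - 256 = 68

68


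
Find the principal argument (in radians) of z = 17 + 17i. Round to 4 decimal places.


Step 1: z = 17 + 17i
Step 2: arg(z) = atan2(17, 17)
Step 3: arg(z) = 0.7854

0.7854


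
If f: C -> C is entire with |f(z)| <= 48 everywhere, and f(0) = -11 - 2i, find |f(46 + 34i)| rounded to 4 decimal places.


Step 1: By Liouville's theorem, a bounded entire function is constant.
Step 2: f(z) = f(0) = -11 - 2i for all z.
Step 3: |f(w)| = |-11 - 2i| = sqrt(121 + 4)
Step 4: = 11.1803

11.1803


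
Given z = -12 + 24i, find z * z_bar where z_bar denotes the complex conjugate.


Step 1: conj(z) = -12 - 24i
Step 2: z * conj(z) = (-12)^2 + 24^2
Step 3: = 144 + 576 = 720

720


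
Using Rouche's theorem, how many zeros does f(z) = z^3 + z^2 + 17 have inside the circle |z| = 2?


Step 1: On |z| = 2 the three terms have sizes |z^3| = 2^3 = 8, |z^2| = 2^2 = 4, |17| = 17
Step 2: The dominant term is g(z) = 17; let h(z) = z^3 + z^2 so f = g + h
Step 3: On |z| = 2: |g| = 17 and |h| <= 8 + 4 = 12
Step 4: Since 17 > 12, |h| < |g| on |z| = 2, so by Rouche f has the same number of zeros as g inside |z| < 2
Step 5: g(z) = 17 is a nonzero constant with no zeros inside |z| < 2. Answer = 0

0


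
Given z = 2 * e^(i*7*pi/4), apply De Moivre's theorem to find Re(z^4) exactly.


Step 1: By De Moivre's theorem, z^4 = 2^4 * e^(i*4*7*pi/4) = 16 * (cos(7*pi) + i*sin(7*pi))
Step 2: |z|^4 = 2^4 = 16
Step 3: Reduce the angle mod 2*pi: 7*pi - 6*pi = pi
Step 4: cos(pi) = -1
Step 5: Re(z^4) = 16 * (-1) = -16

-16


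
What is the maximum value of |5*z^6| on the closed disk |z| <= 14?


Step 1: On |z| = 14, |f(z)| = 5 * |z|^6 = 5 * 14^6
Step 2: By maximum modulus principle, maximum is on boundary.
Step 3: Maximum = 5 * 7529536 = 37647680

37647680


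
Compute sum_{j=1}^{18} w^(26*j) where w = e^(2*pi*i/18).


Step 1: The sum sum_{j=1}^{n} w^(k*j) equals n if n | k, else 0.
Step 2: Here n = 18, k = 26
Step 3: Does n divide k? 18 | 26 -> False
Step 4: Sum = 0

0


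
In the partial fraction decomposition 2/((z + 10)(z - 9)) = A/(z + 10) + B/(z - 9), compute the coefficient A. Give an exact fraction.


Step 1: Multiply both sides by (z + 10) and set z = -10
Step 2: A = 2 / (-10 - 9)
Step 3: A = 2 / (-19)
Step 4: A = -2/19

-2/19


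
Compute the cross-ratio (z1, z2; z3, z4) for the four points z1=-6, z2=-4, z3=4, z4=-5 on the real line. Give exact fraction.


Step 1: (z1-z3)(z2-z4) = (-10) * 1 = -10
Step 2: (z1-z4)(z2-z3) = (-1) * (-8) = 8
Step 3: Cross-ratio = -10/8 = -5/4

-5/4


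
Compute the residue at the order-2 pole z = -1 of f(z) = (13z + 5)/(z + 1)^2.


Step 1: Pole of order 2 at z = -1
Step 2: Res = lim d/dz [(z + 1)^2 * f(z)] as z -> -1
Step 3: (z + 1)^2 * f(z) = 13z + 5
Step 4: d/dz[13z + 5] = 13

13


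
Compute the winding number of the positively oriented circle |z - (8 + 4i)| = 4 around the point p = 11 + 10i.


Step 1: Center c = (8, 4), radius = 4
Step 2: |p - c|^2 = 3^2 + 6^2 = 45
Step 3: r^2 = 16
Step 4: |p-c| > r so winding number = 0

0


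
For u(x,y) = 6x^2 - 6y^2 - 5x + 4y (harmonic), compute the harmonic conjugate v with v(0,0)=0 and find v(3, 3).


Step 1: v_x = -u_y = 12y - 4
Step 2: v_y = u_x = 12x - 5
Step 3: v = 12xy - 4x - 5y + C
Step 4: v(0,0) = 0 => C = 0
Step 5: v(3, 3) = 81

81


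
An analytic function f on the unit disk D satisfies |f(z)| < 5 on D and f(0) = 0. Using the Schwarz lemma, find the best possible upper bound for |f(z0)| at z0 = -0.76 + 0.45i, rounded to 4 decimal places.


Step 1: g = f/5 maps D -> D with g(0) = 0, so by the Schwarz lemma |g(z)| <= |z|, i.e. |f(z)| <= 5|z|; this is sharp (f(z) = 5z).
Step 2: |z0|^2 = (-0.76)^2 + 0.45^2 = 0.7801
Step 3: |z0| = sqrt(0.7801) = 0.883233
Step 4: Best bound = 5 * |z0| = 5 * 0.883233 = 4.4162

4.4162


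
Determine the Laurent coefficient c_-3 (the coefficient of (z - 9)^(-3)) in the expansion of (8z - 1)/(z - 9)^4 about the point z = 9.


Step 1: Write the numerator in powers of (z - 9): 8z - 1 = 8(z - 9) + (8*9 - 1) = 8(z - 9) + 71
Step 2: Divide by (z - 9)^4: f(z) = 71(z - 9)^(-4) + 8(z - 9)^(-3)
Step 3: This finite sum is the Laurent series of f about z = 9.
Step 4: Coefficient of (z - 9)^(-3) = coefficient of (z - 9) in the re-centred numerator = 8

8


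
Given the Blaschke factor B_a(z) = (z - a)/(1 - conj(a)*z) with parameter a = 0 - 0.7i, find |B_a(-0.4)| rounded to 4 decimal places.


Step 1: Numerator z0 - a = -0.4 - (0 - 0.7i) = -0.4 + 0.7i
Step 2: Denominator 1 - conj(a)*z0 = 1 - (0 + 0.7i)*(-0.4) = 1 + 0.28i
Step 3: |z0 - a|^2 = (-0.4)^2 + 0.7^2 = 0.65; |1 - conj(a)*z0|^2 = 1^2 + 0.28^2 = 1.0784
Step 4: |B_a(-0.4)| = sqrt(0.65 / 1.0784) = sqrt(0.602745)
Step 5: = 0.7764

0.7764


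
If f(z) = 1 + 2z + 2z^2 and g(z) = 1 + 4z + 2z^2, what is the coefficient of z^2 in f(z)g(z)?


Step 1: z^2 term in f*g comes from: (1)*(2z^2) + (2z)*(4z) + (2z^2)*(1)
Step 2: = 2 + 8 + 2
Step 3: = 12

12


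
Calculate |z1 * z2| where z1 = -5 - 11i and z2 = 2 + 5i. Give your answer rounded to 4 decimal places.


Step 1: |z1| = sqrt((-5)^2 + (-11)^2) = sqrt(146)
Step 2: |z2| = sqrt(2^2 + 5^2) = sqrt(29)
Step 3: |z1*z2| = |z1|*|z2| = sqrt(146) * sqrt(29) = sqrt(146 * 29) = sqrt(4234)
Step 4: = 65.0692

65.0692


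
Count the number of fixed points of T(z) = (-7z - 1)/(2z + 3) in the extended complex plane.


Step 1: Fixed points satisfy T(z) = z
Step 2: 2z^2 + 10z + 1 = 0
Step 3: Discriminant = 10^2 - 4*2*1 = 92
Step 4: Number of fixed points = 2

2


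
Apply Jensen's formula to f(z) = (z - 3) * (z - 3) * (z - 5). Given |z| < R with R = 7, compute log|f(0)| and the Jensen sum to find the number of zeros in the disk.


Jensen's formula: (1/2pi)*integral log|f(Re^it)|dt = log|f(0)| + sum_{|a_k|<R} log(R/|a_k|)
Step 1: f(0) = (-3) * (-3) * (-5) = -45
Step 2: log|f(0)| = log|3| + log|3| + log|5| = 3.8067
Step 3: Zeros inside |z| < 7: 3, 3, 5
Step 4: Jensen sum = log(7/3) + log(7/3) + log(7/5) = 2.0311
Step 5: n(R) = number of terms in the Jensen sum = count of zeros inside |z| < 7 = 3

3


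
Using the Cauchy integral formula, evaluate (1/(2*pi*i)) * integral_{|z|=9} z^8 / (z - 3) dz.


Step 1: f(z) = z^8, a = 3 is inside |z| = 9
Step 2: By Cauchy integral formula: (1/(2pi*i)) * integral = f(a)
Step 3: f(3) = 3^8 = 6561

6561


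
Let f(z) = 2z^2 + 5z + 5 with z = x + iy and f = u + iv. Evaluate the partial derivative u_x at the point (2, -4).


Step 1: f(z) = 2(x+iy)^2 + 5(x+iy) + 5
Step 2: u = 2(x^2 - y^2) + 5x + 5
Step 3: u_x = 4x + 5
Step 4: At (2, -4): u_x = 8 + 5 = 13

13


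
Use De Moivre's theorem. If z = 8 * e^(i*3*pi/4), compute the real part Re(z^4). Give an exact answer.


Step 1: By De Moivre's theorem, z^4 = 8^4 * e^(i*4*3*pi/4) = 4096 * (cos(3*pi) + i*sin(3*pi))
Step 2: |z|^4 = 8^4 = 4096
Step 3: Reduce the angle mod 2*pi: 3*pi - 2*pi = pi
Step 4: cos(pi) = -1
Step 5: Re(z^4) = 4096 * (-1) = -4096

-4096
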